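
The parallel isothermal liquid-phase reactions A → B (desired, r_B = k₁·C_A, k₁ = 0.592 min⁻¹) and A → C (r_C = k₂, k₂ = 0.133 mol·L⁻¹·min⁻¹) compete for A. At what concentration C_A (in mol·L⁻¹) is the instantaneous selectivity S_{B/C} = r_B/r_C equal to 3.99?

0.896 mol·L⁻¹

S_{B/C} = (k₁/k₂)·C_A ⇒ C_A = S·k₂/k₁.
= 3.99×0.133/0.592 = 0.896 mol·L⁻¹.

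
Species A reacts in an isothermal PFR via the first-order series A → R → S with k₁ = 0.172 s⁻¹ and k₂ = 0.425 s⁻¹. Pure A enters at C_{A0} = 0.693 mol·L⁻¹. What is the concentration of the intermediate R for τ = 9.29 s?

0.0862 mol·L⁻¹

For first-order series with pure A initially, C_R(τ) = k₁C_{A0}/(k₂−k₁)·(e^(−k₁τ) − e^(−k₂τ)).
e^(−k₁τ) = e^(−0.172×9.29) = e^(−1.598) = 0.2023; e^(−k₂τ) = e^(−3.948) = 0.01929.
C_R = 0.172×0.693/(0.425−0.172) × (0.2023−0.01929) = 0.4711×0.1830 = 0.08623 mol·L⁻¹.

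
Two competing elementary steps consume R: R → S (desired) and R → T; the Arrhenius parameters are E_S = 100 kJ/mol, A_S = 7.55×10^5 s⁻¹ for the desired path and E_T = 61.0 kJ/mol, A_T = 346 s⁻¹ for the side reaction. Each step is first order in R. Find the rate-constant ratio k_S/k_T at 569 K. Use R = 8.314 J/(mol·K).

k_S/k_T = (A_S/A_T)·exp[−(E_S−E_T)/(RT)] = (A_S/A_T)·exp[(E_T−E_S)/(RT)].
(E_T−E_S)/(RT) = (61.0−100)×10³/(8.314×569) = -39000/4731 = -8.244.
k_S/k_T = (7.55×10^5/346)·exp(-8.244) = 2182 × 2.628×10^-4 = 0.573.

0.573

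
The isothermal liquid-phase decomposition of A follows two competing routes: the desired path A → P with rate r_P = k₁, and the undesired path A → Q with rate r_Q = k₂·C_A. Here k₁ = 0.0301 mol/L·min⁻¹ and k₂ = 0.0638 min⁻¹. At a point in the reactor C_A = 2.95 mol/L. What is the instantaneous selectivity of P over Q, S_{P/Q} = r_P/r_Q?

0.160

S_{P/Q} = r_P/r_Q = (k₁)/(k₂·C_A) = (k₁/k₂)·C_A⁻¹.
= (0.0301) / (0.0638×2.950) = 0.03010/0.1882 = 0.160.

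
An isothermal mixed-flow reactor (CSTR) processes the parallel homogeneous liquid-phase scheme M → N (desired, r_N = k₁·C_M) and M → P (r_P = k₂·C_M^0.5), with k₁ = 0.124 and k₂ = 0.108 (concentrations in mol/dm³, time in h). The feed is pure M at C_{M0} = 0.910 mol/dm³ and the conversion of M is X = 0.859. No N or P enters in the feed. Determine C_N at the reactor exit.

0.228 mol/dm³

Exit C_M = C_{M0}(1−X) = 0.910×0.141 = 0.1283 mol/dm³.
Rates in a CSTR are evaluated at the outlet concentration: r_N = 0.124×0.1283 = 0.01591, r_P = 0.108×0.1283^0.5 = 0.03869.
Fraction of consumed M going to N: r_N/(r_N+r_P) = 0.2914.
C_N = 0.2914·C_{M0}·X = 0.2914×0.910×0.859 = 0.228 mol/dm³.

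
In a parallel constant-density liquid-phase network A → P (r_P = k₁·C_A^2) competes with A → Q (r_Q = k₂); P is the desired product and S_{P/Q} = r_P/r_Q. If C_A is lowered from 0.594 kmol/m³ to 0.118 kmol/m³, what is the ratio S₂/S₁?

S_{P/Q} = (k₁/k₂)·C_A^2, so S₂/S₁ = (C_{A,2}/C_{A,1})^2.
= (0.118/0.594)^2 = (0.1987)^2 = 0.0395.
Selectivity toward P falls as C_A falls — high-concentration operation is favoured.

0.0395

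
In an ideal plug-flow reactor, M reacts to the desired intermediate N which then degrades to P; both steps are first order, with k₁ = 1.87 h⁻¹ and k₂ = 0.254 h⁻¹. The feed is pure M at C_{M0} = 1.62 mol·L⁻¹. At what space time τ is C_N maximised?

1.24 h

For first-order series the maximum of C_N occurs at τ_opt = ln(k₂/k₁)/(k₂−k₁).
= ln(0.254/1.87)/(0.254−1.87) = ln(0.1358)/-1.616 = -1.996/-1.616 = 1.24 h.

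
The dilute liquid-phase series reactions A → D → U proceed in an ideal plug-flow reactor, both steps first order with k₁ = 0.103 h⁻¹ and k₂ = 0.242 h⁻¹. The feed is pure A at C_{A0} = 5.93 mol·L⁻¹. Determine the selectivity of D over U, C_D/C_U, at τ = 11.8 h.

0.337

For first-order series with pure A initially, C_D(τ) = k₁C_{A0}/(k₂−k₁)·(e^(−k₁τ) − e^(−k₂τ)).
e^(−k₁τ) = e^(−0.103×11.8) = e^(−1.215) = 0.2966; e^(−k₂τ) = e^(−2.856) = 0.05752.
C_D = 0.103×5.93/(0.242−0.103) × (0.2966−0.05752) = 4.394×0.2391 = 1.051 mol·L⁻¹.
C_A = C_{A0}e^(−k₁τ) = 1.759 mol·L⁻¹, so C_U = C_{A0}−C_A−C_D = 3.121 mol·L⁻¹; C_D/C_U = 0.337.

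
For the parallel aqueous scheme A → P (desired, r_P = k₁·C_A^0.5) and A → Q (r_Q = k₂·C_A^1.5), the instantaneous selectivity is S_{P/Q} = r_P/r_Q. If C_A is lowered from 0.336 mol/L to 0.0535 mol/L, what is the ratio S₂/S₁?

S_{P/Q} = (k₁/k₂)·C_A⁻¹, so S₂/S₁ = (C_{A,2}/C_{A,1})⁻¹.
= 0.336/0.0535 = 6.28.

6.28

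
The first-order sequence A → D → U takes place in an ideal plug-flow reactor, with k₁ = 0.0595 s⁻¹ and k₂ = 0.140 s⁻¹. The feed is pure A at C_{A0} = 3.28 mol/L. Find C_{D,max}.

0.741 mol/L

At the optimum, C_{D,max}/C_{A0} = (k₁/k₂)^[k₂/(k₂−k₁)].
= (0.0595/0.140)^(0.140/(0.140−0.0595)) = (0.4250)^(1.739) = 0.2258.
C_{D,max} = 0.2258×3.28 = 0.741 mol/L.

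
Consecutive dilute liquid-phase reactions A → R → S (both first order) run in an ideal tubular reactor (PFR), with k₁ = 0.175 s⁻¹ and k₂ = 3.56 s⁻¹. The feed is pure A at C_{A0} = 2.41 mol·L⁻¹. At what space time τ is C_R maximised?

0.890 s

The intermediate peaks when r₁ = r₂, i.e. k₁e^(−k₁τ) = k₂e^(−k₂τ), giving τ_opt = ln(k₂/k₁)/(k₂−k₁).
= ln(3.56/0.175)/(3.56−0.175) = ln(20.34)/3.385 = 3.013/3.385 = 0.890 s.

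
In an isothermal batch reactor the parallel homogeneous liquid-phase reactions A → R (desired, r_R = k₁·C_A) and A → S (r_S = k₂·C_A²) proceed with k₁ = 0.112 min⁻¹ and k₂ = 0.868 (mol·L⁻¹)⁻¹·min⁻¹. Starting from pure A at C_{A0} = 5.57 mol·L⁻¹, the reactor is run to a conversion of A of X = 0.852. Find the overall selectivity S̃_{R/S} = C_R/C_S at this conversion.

C_A = C_{A0}(1−X) = 0.8244 mol·L⁻¹.
Along a PFR/batch, dC_R/dC_A = −r_R/(r_R+r_S) = −k₁/(k₁+k₂·C_A).
Integrating from C_{A0} to C_A: C_R = (0.112/0.868)·ln[(0.112+0.868·5.57)/(0.112+0.868·0.824)] = 0.1290·ln(4.947/0.8275) = 0.2307 mol·L⁻¹.
C_S = (C_{A0}−C_A)−C_R = 4.515 mol·L⁻¹; S̃_{R/S} = 0.2307/4.515 = 0.0511.

0.0511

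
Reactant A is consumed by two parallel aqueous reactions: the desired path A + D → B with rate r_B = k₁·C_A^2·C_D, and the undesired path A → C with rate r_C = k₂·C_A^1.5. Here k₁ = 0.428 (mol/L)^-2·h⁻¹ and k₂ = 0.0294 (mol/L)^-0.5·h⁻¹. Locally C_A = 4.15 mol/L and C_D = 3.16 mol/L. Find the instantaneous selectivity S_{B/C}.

S_{B/C} = r_B/r_C = (k₁·C_A^2·C_D)/(k₂·C_A^1.5) = (k₁/k₂)·C_A^0.5·C_D.
= (0.428×4.150^2×3.160) / (0.0294×4.150^1.5) = 23.29/0.2486 = 93.7.

93.7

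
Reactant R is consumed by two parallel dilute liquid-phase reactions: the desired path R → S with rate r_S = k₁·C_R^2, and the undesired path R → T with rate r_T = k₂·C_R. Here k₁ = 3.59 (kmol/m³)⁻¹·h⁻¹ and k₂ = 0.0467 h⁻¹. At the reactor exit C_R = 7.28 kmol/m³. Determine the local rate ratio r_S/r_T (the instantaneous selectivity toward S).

560

S_{S/T} = r_S/r_T = (k₁·C_R^2)/(k₂·C_R) = (k₁/k₂)·C_R.
= (3.59×7.280^2) / (0.0467×7.280) = 190.3/0.3400 = 560.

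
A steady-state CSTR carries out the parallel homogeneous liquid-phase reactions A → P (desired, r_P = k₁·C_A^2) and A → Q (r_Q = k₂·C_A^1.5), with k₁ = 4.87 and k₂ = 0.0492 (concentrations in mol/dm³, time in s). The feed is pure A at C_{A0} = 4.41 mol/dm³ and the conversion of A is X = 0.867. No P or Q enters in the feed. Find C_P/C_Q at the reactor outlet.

Exit C_A = C_{A0}(1−X) = 4.41×0.133 = 0.5865 mol/dm³.
In a CSTR the entire volume is at exit conditions, so r_P = 4.87×0.5865^2 = 1.675 and r_Q = 0.0492×0.5865^1.5 = 0.02210.
Overall selectivity = C_P/C_Q = r_Pτ/(r_Qτ) = r_P/r_Q = 75.8.

75.8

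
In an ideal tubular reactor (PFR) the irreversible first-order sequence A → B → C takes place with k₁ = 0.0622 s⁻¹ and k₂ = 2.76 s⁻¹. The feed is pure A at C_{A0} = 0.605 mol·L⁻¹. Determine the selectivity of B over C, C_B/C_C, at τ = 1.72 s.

0.253

Solving the coupled first-order balances gives C_B(τ) = [k₁/(k₂−k₁)]·C_{A0}·(e^(−k₁τ) − e^(−k₂τ)).
e^(−k₁τ) = e^(−0.0622×1.72) = e^(−0.1070) = 0.8985; e^(−k₂τ) = e^(−4.747) = 0.008676.
C_B = 0.0622×0.605/(2.76−0.0622) × (0.8985−0.008676) = 0.01395×0.8899 = 0.01241 mol·L⁻¹.
C_A = C_{A0}e^(−k₁τ) = 0.5436 mol·L⁻¹, so C_C = C_{A0}−C_A−C_B = 0.04897 mol·L⁻¹; C_B/C_C = 0.253.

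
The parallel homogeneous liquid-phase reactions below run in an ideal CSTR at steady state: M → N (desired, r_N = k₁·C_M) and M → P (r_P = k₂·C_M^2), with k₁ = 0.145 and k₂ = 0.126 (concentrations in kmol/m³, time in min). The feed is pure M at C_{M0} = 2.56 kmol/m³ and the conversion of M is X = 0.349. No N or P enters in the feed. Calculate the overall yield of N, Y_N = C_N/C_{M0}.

0.143

Exit C_M = C_{M0}(1−X) = 2.56×0.651 = 1.667 kmol/m³.
In a CSTR the entire volume is at exit conditions, so r_N = 0.145×1.667 = 0.2417 and r_P = 0.126×1.667^2 = 0.3500.
Fraction of consumed M going to N: r_N/(r_N+r_P) = 0.4085.
C_N = 0.4085·C_{M0}·X = 0.4085×2.56×0.349 = 0.365 kmol/m³; Y_N = C_N/C_{M0} = 0.143.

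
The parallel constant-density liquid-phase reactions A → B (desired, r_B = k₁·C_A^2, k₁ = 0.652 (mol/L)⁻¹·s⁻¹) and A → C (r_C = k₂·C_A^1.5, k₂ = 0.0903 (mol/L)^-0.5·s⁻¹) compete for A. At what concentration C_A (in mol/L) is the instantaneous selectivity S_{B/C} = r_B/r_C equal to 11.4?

2.49 mol/L

S_{B/C} = (k₁/k₂)·C_A^0.5 ⇒ C_A = (S·k₂/k₁)^(2).
= (11.4×0.0903/0.652)^(2) = (1.579)^(2) = 2.49 mol/L.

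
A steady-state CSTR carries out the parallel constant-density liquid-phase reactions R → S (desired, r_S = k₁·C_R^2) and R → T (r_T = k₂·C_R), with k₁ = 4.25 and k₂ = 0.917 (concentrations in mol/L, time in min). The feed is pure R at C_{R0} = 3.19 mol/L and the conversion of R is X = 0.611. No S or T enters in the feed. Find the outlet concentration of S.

Exit C_R = C_{R0}(1−X) = 3.19×0.389 = 1.241 mol/L.
A CSTR operates uniformly at the exit composition, giving r_S = 6.544 and r_T = 1.138 (each k·C_R^n at C_R = 1.241).
Fraction of consumed R going to S: r_S/(r_S+r_T) = 0.8519.
C_S = 0.8519·C_{R0}·X = 0.8519×3.19×0.611 = 1.66 mol/L.

1.66 mol/L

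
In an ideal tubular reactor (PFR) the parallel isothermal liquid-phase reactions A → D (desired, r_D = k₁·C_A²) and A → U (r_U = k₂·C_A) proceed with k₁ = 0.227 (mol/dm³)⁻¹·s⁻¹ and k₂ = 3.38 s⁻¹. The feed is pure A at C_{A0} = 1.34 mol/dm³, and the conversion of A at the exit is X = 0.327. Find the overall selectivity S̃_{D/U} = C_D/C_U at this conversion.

0.0752

C_A = C_{A0}(1−X) = 0.9018 mol/dm³.
Along a PFR/batch, dC_U/dC_A = −r_U/(r_D+r_U) = −k₂/(k₂+k₁·C_A).
Integrating from C_{A0} to C_A: C_U = (3.38/0.227)·ln[(3.38+0.227·1.34)/(3.38+0.227·0.902)] = 14.89·ln(3.684/3.585) = 0.4075 mol/dm³.
Then C_D = (C_{A0}−C_A) − C_U = 0.4382 − 0.4075 = 0.03065 mol/dm³.
S̃_{D/U} = C_D/C_U = 0.03065/0.4075 = 0.0752.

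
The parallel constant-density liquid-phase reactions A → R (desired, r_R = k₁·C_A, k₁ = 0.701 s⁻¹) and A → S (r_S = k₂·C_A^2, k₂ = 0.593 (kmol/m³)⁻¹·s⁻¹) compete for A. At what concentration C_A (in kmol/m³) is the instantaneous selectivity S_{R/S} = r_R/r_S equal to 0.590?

S_{R/S} = (k₁/k₂)·C_A⁻¹ ⇒ C_A = (S·k₂/k₁)^(-1).
= (0.590×0.593/0.701)^(-1) = (0.4991)^(-1) = 2.00 kmol/m³.

2.00 kmol/m³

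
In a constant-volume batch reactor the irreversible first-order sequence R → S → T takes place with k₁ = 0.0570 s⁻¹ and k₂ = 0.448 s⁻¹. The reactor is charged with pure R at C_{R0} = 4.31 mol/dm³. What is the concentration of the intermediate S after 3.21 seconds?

0.374 mol/dm³

The intermediate concentration in a first-order A→B→C sequence is C_S = k₁C_{R0}(e^(−k₁t) − e^(−k₂t))/(k₂−k₁).
e^(−k₁t) = e^(−0.0570×3.21) = e^(−0.1830) = 0.8328; e^(−k₂t) = e^(−1.438) = 0.2374.
C_S = 0.0570×4.31/(0.448−0.0570) × (0.8328−0.2374) = 0.6283×0.5954 = 0.3741 mol/dm³.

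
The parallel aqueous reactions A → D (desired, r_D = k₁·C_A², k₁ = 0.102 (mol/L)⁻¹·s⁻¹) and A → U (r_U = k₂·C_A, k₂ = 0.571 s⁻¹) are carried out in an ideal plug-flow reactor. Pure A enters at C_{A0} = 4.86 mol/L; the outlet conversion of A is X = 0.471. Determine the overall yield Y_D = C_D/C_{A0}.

C_A = C_{A0}(1−X) = 2.571 mol/L.
Along a PFR/batch, dC_U/dC_A = −r_U/(r_D+r_U) = −k₂/(k₂+k₁·C_A).
Integrating from C_{A0} to C_A: C_U = (0.571/0.102)·ln[(0.571+0.102·4.86)/(0.571+0.102·2.57)] = 5.598·ln(1.067/0.8332) = 1.383 mol/L.
Then C_D = (C_{A0}−C_A) − C_U = 2.289 − 1.383 = 0.9062 mol/L.
Y_D = C_D/C_{A0} = 0.9062/4.86 = 0.186.

0.186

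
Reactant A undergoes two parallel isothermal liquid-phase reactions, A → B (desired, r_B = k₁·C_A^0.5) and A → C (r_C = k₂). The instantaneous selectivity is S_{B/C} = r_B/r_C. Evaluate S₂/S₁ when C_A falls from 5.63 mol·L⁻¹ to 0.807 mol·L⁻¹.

S_{B/C} = (k₁/k₂)·C_A^0.5, so S₂/S₁ = (C_{A,2}/C_{A,1})^0.5.
= (0.807/5.63)^0.5 = (0.1433)^0.5 = 0.379.
Selectivity toward B falls as C_A falls — high-concentration operation is favoured.

0.379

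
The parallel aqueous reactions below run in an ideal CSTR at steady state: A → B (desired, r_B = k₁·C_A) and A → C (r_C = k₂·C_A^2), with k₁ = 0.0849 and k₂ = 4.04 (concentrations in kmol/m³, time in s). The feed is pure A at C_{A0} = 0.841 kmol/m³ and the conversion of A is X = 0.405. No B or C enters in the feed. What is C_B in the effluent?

0.0137 kmol/m³

Exit C_A = C_{A0}(1−X) = 0.841×0.595 = 0.5004 kmol/m³.
In a CSTR the entire volume is at exit conditions, so r_B = 0.0849×0.5004 = 0.04248 and r_C = 4.04×0.5004^2 = 1.012.
Fraction of consumed A going to B: r_B/(r_B+r_C) = 0.04030.
C_B = 0.04030·C_{A0}·X = 0.04030×0.841×0.405 = 0.0137 kmol/m³.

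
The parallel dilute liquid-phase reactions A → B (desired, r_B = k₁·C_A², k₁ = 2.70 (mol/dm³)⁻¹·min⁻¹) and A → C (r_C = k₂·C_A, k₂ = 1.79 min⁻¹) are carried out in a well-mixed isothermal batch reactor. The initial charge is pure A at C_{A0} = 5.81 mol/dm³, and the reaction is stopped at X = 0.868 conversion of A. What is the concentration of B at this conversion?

4.04 mol/dm³

C_A = C_{A0}(1−X) = 0.7669 mol/dm³.
Along a PFR/batch, dC_C/dC_A = −r_C/(r_B+r_C) = −k₂/(k₂+k₁·C_A).
Integrating from C_{A0} to C_A: C_C = (1.79/2.70)·ln[(1.79+2.70·5.81)/(1.79+2.70·0.767)] = 0.6630·ln(17.48/3.861) = 1.001 mol/dm³.
Then C_B = (C_{A0}−C_A) − C_C = 5.043 − 1.001 = 4.042 mol/dm³.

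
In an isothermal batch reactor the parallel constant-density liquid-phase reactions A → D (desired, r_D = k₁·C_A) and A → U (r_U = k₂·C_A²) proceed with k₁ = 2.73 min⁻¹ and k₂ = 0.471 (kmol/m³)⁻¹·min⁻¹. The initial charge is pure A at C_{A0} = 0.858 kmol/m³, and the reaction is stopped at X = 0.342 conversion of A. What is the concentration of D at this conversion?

C_A = C_{A0}(1−X) = 0.5646 kmol/m³.
Along a PFR/batch, dC_D/dC_A = −r_D/(r_D+r_U) = −k₁/(k₁+k₂·C_A).
Integrating from C_{A0} to C_A: C_D = (2.73/0.471)·ln[(2.73+0.471·0.858)/(2.73+0.471·0.565)] = 5.796·ln(3.134/2.996) = 0.2614 kmol/m³.

0.261 kmol/m³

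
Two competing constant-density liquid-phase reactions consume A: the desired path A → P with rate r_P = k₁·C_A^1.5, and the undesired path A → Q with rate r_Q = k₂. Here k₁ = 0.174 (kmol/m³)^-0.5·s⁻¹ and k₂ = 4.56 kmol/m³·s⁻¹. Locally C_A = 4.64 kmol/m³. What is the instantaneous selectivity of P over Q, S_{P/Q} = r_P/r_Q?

S_{P/Q} = r_P/r_Q = (k₁·C_A^1.5)/(k₂) = (k₁/k₂)·C_A^1.5.
= (0.174×4.640^1.5) / (4.56) = 1.739/4.560 = 0.381.
Since the desired path is higher order in A, keeping C_A high (PFR or concentrated feed) favours P.

0.381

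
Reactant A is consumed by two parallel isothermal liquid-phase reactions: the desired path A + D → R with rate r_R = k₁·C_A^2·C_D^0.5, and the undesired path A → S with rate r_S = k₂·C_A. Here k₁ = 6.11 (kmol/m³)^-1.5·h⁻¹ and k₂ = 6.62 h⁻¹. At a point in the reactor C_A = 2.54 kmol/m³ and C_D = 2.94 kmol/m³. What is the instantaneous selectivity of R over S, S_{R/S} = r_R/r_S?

S_{R/S} = r_R/r_S = (k₁·C_A^2·C_D^0.5)/(k₂·C_A) = (k₁/k₂)·C_A·C_D^0.5.
= (6.11×2.540^2×2.940^0.5) / (6.62×2.540) = 67.59/16.81 = 4.02.

4.02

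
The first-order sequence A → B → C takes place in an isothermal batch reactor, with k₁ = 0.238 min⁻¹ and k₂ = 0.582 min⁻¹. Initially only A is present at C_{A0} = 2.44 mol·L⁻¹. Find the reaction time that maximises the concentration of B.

2.60 min

Setting dC_B/dt = 0 gives t_opt = ln(k₂/k₁)/(k₂−k₁).
= ln(0.582/0.238)/(0.582−0.238) = ln(2.445)/0.3440 = 0.8942/0.3440 = 2.60 min.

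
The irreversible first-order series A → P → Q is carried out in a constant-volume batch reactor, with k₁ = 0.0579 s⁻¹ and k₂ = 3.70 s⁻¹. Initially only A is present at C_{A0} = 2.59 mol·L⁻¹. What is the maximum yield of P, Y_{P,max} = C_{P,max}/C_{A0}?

For a first-order series the maximum intermediate yield is C_{P,max}/C_{A0} = (k₁/k₂)^[k₂/(k₂−k₁)].
= (0.0579/3.70)^(3.70/(3.70−0.0579)) = (0.01565)^(1.016) = 0.01465.

0.0146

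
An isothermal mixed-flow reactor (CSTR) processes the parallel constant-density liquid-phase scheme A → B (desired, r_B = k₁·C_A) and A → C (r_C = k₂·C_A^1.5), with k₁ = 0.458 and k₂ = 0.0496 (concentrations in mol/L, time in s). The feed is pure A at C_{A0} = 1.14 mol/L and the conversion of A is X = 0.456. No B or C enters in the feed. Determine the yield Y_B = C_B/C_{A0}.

Exit C_A = C_{A0}(1−X) = 1.14×0.544 = 0.6202 mol/L.
Rates in a CSTR are evaluated at the outlet concentration: r_B = 0.458×0.6202 = 0.2840, r_C = 0.0496×0.6202^1.5 = 0.02422.
Fraction of consumed A going to B: r_B/(r_B+r_C) = 0.9214.
C_B = 0.9214·C_{A0}·X = 0.9214×1.14×0.456 = 0.479 mol/L; Y_B = C_B/C_{A0} = 0.420.

0.420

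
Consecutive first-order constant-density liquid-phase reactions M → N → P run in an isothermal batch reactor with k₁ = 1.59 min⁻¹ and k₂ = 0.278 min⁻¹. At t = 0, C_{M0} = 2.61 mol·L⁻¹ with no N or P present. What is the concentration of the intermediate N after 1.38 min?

For first-order series with pure M initially, C_N(t) = k₁C_{M0}/(k₂−k₁)·(e^(−k₁t) − e^(−k₂t)).
e^(−k₁t) = e^(−1.59×1.38) = e^(−2.194) = 0.1114; e^(−k₂t) = e^(−0.3836) = 0.6814.
C_N = 1.59×2.61/(0.278−1.59) × (0.1114−0.6814) = (-3.163)×(-0.5699) = 1.803 mol·L⁻¹.

1.80 mol·L⁻¹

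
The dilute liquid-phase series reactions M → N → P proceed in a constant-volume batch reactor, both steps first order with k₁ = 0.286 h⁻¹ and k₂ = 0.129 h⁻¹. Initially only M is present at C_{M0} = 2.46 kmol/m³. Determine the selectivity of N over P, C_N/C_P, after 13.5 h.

For first-order series with pure M initially, C_N(t) = k₁C_{M0}/(k₂−k₁)·(e^(−k₁t) − e^(−k₂t)).
e^(−k₁t) = e^(−0.286×13.5) = e^(−3.861) = 0.02105; e^(−k₂t) = e^(−1.742) = 0.1753.
C_N = 0.286×2.46/(0.129−0.286) × (0.02105−0.1753) = (-4.481)×(-0.1542) = 0.6911 kmol/m³.
C_M = C_{M0}e^(−k₁t) = 0.05178 kmol/m³, so C_P = C_{M0}−C_M−C_N = 1.717 kmol/m³; C_N/C_P = 0.402.

0.402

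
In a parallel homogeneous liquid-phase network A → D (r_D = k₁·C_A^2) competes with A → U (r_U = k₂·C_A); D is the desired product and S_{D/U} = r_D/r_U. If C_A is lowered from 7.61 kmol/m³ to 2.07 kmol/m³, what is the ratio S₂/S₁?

0.272

S_{D/U} = (k₁/k₂)·C_A, so S₂/S₁ = (C_{A,2}/C_{A,1}).
= 2.07/7.61 = 0.272.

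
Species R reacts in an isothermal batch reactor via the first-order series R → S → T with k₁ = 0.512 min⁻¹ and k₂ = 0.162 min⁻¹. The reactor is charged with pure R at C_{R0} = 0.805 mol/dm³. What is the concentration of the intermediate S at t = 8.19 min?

Solving the coupled first-order balances gives C_S(t) = [k₁/(k₂−k₁)]·C_{R0}·(e^(−k₁t) − e^(−k₂t)).
e^(−k₁t) = e^(−0.512×8.19) = e^(−4.193) = 0.01510; e^(−k₂t) = e^(−1.327) = 0.2653.
C_S = 0.512×0.805/(0.162−0.512) × (0.01510−0.2653) = (-1.178)×(-0.2502) = 0.2947 mol/dm³.

0.295 mol/dm³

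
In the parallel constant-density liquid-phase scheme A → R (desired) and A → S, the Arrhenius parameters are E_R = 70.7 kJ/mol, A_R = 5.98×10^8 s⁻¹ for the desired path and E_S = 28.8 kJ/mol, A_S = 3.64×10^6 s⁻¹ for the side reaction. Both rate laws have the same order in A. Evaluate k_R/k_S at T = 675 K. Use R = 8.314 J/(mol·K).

k_R/k_S = (A_R/A_S)·exp[−(E_R−E_S)/(RT)] = (A_R/A_S)·exp[(E_S−E_R)/(RT)].
(E_S−E_R)/(RT) = (28.8−70.7)×10³/(8.314×675) = -41900/5612 = -7.466.
k_R/k_S = (5.98×10^8/3.64×10^6)·exp(-7.466) = 164.3 × 5.721×10^-4 = 0.0940.

0.0940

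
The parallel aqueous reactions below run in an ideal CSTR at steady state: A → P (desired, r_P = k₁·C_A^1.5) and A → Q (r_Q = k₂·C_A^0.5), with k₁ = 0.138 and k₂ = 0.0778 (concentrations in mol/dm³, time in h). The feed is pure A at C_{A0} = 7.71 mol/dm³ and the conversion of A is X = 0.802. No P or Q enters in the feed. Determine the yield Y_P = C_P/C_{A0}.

Exit C_A = C_{A0}(1−X) = 7.71×0.198 = 1.527 mol/dm³.
In a CSTR the entire volume is at exit conditions, so r_P = 0.138×1.527^1.5 = 0.2603 and r_Q = 0.0778×1.527^0.5 = 0.09613.
Fraction of consumed A going to P: r_P/(r_P+r_Q) = 0.7303.
C_P = 0.7303·C_{A0}·X = 0.7303×7.71×0.802 = 4.52 mol/dm³; Y_P = C_P/C_{A0} = 0.586.

0.586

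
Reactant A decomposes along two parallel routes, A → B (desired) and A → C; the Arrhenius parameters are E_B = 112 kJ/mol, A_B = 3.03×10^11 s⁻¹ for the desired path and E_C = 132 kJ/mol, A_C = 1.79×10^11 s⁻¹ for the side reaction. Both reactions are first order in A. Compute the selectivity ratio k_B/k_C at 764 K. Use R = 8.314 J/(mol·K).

39.4

k_B/k_C = (A_B/A_C)·exp[−(E_B−E_C)/(RT)] = (A_B/A_C)·exp[(E_C−E_B)/(RT)].
(E_C−E_B)/(RT) = (132−112)×10³/(8.314×764) = 20000/6352 = 3.149.
k_B/k_C = (3.03×10^11/1.79×10^11)·exp(3.149) = 1.693 × 23.30 = 39.4.
Since E_B < E_C, lowering the temperature improves selectivity toward B.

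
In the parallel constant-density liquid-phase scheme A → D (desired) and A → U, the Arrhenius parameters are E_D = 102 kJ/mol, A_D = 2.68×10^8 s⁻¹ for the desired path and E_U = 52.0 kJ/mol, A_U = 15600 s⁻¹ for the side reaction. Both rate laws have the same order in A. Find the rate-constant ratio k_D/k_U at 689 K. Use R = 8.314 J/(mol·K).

2.78

k_D/k_U = (A_D/A_U)·exp[−(E_D−E_U)/(RT)] = (A_D/A_U)·exp[(E_U−E_D)/(RT)].
(E_U−E_D)/(RT) = (52.0−102)×10³/(8.314×689) = -50000/5728 = -8.729.
k_D/k_U = (2.68×10^8/15600)·exp(-8.729) = 17179 × 1.619×10^-4 = 2.78.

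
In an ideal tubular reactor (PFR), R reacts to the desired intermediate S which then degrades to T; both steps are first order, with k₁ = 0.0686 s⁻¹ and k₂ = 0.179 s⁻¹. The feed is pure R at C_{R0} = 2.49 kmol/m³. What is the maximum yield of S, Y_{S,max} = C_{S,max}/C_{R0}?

0.211

For a first-order series the maximum intermediate yield is C_{S,max}/C_{R0} = (k₁/k₂)^[k₂/(k₂−k₁)].
= (0.0686/0.179)^(0.179/(0.179−0.0686)) = (0.3832)^(1.621) = 0.2112.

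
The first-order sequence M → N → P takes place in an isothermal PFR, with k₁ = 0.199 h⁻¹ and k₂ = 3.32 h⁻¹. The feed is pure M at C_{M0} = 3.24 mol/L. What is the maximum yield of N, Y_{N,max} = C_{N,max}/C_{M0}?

At the optimum, C_{N,max}/C_{M0} = (k₁/k₂)^[k₂/(k₂−k₁)].
= (0.199/3.32)^(3.32/(3.32−0.199)) = (0.05994)^(1.064) = 0.05009.

0.0501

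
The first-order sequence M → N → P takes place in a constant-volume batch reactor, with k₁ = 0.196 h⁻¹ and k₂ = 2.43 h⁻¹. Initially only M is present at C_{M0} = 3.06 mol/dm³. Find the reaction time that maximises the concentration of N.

1.13 h

The intermediate peaks when r₁ = r₂, i.e. k₁e^(−k₁t) = k₂e^(−k₂t), giving t_opt = ln(k₂/k₁)/(k₂−k₁).
= ln(2.43/0.196)/(2.43−0.196) = ln(12.40)/2.234 = 2.518/2.234 = 1.13 h.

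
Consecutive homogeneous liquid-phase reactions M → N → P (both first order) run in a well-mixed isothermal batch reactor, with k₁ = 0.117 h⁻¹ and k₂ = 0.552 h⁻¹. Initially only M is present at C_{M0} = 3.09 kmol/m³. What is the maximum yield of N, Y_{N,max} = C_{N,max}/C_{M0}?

For a first-order series the maximum intermediate yield is C_{N,max}/C_{M0} = (k₁/k₂)^[k₂/(k₂−k₁)].
= (0.117/0.552)^(0.552/(0.552−0.117)) = (0.2120)^(1.269) = 0.1396.

0.140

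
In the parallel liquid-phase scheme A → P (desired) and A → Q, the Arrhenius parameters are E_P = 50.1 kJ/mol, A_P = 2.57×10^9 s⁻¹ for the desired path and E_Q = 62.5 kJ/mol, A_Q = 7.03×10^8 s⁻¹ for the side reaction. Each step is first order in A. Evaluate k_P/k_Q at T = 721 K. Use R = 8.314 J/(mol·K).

28.9

With equal orders, S_{P/Q} = k_P/k_Q = (A_P/A_Q)·exp[(E_Q−E_P)/(RT)].
(E_Q−E_P)/(RT) = (62.5−50.1)×10³/(8.314×721) = 12400/5994 = 2.069.
k_P/k_Q = (2.57×10^9/7.03×10^8)·exp(2.069) = 3.656 × 7.914 = 28.9.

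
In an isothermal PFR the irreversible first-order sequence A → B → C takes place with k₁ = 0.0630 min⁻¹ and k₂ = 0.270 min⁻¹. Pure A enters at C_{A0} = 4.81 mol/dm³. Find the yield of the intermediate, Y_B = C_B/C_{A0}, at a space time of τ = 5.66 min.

The intermediate concentration in a first-order A→B→C sequence is C_B = k₁C_{A0}(e^(−k₁τ) − e^(−k₂τ))/(k₂−k₁).
e^(−k₁τ) = e^(−0.0630×5.66) = e^(−0.3566) = 0.7001; e^(−k₂τ) = e^(−1.528) = 0.2169.
C_B = 0.0630×4.81/(0.270−0.0630) × (0.7001−0.2169) = 1.464×0.4831 = 0.7073 mol/dm³.
Y_B = C_B/C_{A0} = 0.7073/4.81 = 0.147.

0.147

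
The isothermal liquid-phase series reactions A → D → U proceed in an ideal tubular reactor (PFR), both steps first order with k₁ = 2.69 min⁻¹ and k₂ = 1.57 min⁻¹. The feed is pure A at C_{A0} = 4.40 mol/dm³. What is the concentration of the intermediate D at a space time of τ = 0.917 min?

Solving the coupled first-order balances gives C_D(τ) = [k₁/(k₂−k₁)]·C_{A0}·(e^(−k₁τ) − e^(−k₂τ)).
e^(−k₁τ) = e^(−2.69×0.917) = e^(−2.467) = 0.08486; e^(−k₂τ) = e^(−1.440) = 0.2370.
C_D = 2.69×4.40/(1.57−2.69) × (0.08486−0.2370) = (-10.57)×(-0.1521) = 1.608 mol/dm³.

1.61 mol/dm³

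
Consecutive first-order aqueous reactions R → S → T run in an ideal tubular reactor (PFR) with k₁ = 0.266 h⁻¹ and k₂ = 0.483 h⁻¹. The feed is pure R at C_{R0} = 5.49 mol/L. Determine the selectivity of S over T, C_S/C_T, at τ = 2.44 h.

For first-order series with pure R initially, C_S(τ) = k₁C_{R0}/(k₂−k₁)·(e^(−k₁τ) − e^(−k₂τ)).
e^(−k₁τ) = e^(−0.266×2.44) = e^(−0.6490) = 0.5225; e^(−k₂τ) = e^(−1.179) = 0.3077.
C_S = 0.266×5.49/(0.483−0.266) × (0.5225−0.3077) = 6.730×0.2148 = 1.446 mol/L.
C_R = C_{R0}e^(−k₁τ) = 2.869 mol/L, so C_T = C_{R0}−C_R−C_S = 1.176 mol/L; C_S/C_T = 1.23.

1.23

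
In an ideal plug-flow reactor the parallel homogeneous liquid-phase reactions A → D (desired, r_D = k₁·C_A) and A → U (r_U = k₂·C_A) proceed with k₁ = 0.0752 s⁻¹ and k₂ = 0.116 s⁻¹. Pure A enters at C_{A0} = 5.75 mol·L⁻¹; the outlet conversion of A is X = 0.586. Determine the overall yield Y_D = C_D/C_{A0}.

C_A = C_{A0}(1−X) = 2.381 mol·L⁻¹.
Both paths are first order in A, so the instantaneous fraction to D is constant: dC_D/d(−C_A) = k₁/(k₁+k₂) = 0.3933.
C_D = 0.3933·(C_{A0}−C_A) = 0.3933×3.369 = 1.33 mol·L⁻¹.
Y_D = C_D/C_{A0} = 1.325/5.75 = 0.230.

0.230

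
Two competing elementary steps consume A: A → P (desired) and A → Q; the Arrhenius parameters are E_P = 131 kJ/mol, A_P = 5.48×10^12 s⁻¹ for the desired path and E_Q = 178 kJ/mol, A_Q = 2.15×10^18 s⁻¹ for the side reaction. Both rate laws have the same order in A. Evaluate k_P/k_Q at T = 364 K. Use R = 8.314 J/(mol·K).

14.2

k_P/k_Q = (A_P/A_Q)·exp[−(E_P−E_Q)/(RT)] = (A_P/A_Q)·exp[(E_Q−E_P)/(RT)].
(E_Q−E_P)/(RT) = (178−131)×10³/(8.314×364) = 47000/3026 = 15.53.
k_P/k_Q = (5.48×10^12/2.15×10^18)·exp(15.53) = 2.549×10^-6 × 5.557×10^6 = 14.2.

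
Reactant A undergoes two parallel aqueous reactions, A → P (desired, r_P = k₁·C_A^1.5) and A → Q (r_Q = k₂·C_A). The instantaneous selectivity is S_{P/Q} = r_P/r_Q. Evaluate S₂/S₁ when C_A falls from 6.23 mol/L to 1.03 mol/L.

0.407

S_{P/Q} = (k₁/k₂)·C_A^0.5, so S₂/S₁ = (C_{A,2}/C_{A,1})^0.5.
= (1.03/6.23)^0.5 = (0.1653)^0.5 = 0.407.
Selectivity toward P falls as C_A falls — high-concentration operation is favoured.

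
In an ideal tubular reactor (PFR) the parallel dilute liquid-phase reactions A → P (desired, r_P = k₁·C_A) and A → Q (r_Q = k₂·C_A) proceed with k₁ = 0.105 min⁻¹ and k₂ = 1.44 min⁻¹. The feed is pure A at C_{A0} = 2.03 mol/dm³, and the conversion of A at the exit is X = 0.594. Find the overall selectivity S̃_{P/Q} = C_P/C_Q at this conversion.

C_A = C_{A0}(1−X) = 0.8242 mol/dm³.
Both paths are first order in A, so the instantaneous fraction to P is constant: dC_P/d(−C_A) = k₁/(k₁+k₂) = 0.06796.
C_P = 0.06796·(C_{A0}−C_A) = 0.06796×1.206 = 0.0819 mol/dm³.
C_Q = (C_{A0}−C_A)−C_P = 1.124 mol/dm³; S̃_{P/Q} = 0.08195/1.124 = 0.0729.

0.0729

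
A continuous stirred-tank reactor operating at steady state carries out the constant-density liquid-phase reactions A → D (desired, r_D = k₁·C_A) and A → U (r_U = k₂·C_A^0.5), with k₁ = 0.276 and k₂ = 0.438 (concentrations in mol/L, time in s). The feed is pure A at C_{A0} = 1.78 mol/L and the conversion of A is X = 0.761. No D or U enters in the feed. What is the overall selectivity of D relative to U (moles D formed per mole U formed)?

0.411

Exit C_A = C_{A0}(1−X) = 1.78×0.239 = 0.4254 mol/L.
In a CSTR the entire volume is at exit conditions, so r_D = 0.276×0.4254 = 0.1174 and r_U = 0.438×0.4254^0.5 = 0.2857.
Overall selectivity = C_D/C_U = r_Dτ/(r_Uτ) = r_D/r_U = 0.411.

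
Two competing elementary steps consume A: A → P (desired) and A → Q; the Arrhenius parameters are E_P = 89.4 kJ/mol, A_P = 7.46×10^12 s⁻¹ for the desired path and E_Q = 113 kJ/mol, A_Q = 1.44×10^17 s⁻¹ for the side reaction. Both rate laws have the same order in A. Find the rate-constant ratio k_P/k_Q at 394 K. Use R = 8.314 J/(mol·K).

0.0697

With equal orders, S_{P/Q} = k_P/k_Q = (A_P/A_Q)·exp[(E_Q−E_P)/(RT)].
(E_Q−E_P)/(RT) = (113−89.4)×10³/(8.314×394) = 23600/3276 = 7.205.
k_P/k_Q = (7.46×10^12/1.44×10^17)·exp(7.205) = 5.181×10^-5 × 1346 = 0.0697.
Since E_P < E_Q, lowering the temperature improves selectivity toward P.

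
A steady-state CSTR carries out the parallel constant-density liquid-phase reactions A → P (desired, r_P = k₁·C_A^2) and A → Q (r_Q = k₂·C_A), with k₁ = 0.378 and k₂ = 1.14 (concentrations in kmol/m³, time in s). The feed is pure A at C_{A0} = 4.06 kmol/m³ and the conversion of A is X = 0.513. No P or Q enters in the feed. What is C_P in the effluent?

0.825 kmol/m³

Exit C_A = C_{A0}(1−X) = 4.06×0.487 = 1.977 kmol/m³.
A CSTR operates uniformly at the exit composition, giving r_P = 1.478 and r_Q = 2.254 (each k·C_A^n at C_A = 1.977).
Fraction of consumed A going to P: r_P/(r_P+r_Q) = 0.3960.
C_P = 0.3960·C_{A0}·X = 0.3960×4.06×0.513 = 0.825 kmol/m³.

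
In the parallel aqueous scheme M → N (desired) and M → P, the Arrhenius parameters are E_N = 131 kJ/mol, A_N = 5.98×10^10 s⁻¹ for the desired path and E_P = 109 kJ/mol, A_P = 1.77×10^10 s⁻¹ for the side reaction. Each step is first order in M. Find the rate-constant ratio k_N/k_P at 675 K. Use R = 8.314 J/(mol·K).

With equal orders, S_{N/P} = k_N/k_P = (A_N/A_P)·exp[(E_P−E_N)/(RT)].
(E_P−E_N)/(RT) = (109−131)×10³/(8.314×675) = -22000/5612 = -3.920.
k_N/k_P = (5.98×10^10/1.77×10^10)·exp(-3.920) = 3.379 × 0.01984 = 0.0670.

0.0670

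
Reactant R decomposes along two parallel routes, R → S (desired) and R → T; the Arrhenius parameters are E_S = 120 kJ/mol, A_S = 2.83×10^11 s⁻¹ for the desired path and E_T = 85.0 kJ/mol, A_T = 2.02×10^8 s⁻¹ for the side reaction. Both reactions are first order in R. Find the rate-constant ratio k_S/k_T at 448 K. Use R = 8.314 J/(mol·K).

Since both paths have the same order in R, the concentration cancels and S_{S/T} = k_S/k_T = (A_S/A_T)·exp[(E_T−E_S)/(RT)].
(E_T−E_S)/(RT) = (85.0−120)×10³/(8.314×448) = -35000/3725 = -9.397.
k_S/k_T = (2.83×10^11/2.02×10^8)·exp(-9.397) = 1401 × 8.299×10^-5 = 0.116.
Since E_S > E_T, raising the temperature improves selectivity toward S.

0.116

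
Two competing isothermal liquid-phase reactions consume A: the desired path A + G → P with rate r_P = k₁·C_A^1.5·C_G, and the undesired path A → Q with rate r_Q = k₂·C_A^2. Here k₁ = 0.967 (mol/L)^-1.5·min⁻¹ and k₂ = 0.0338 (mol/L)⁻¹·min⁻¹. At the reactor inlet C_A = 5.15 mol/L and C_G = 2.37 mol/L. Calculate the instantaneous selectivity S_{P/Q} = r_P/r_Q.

S_{P/Q} = r_P/r_Q = (k₁·C_A^1.5·C_G)/(k₂·C_A^2) = (k₁/k₂)·C_A^-0.5·C_G.
= (0.967×5.150^1.5×2.370) / (0.0338×5.150^2) = 26.78/0.8965 = 29.9.
The undesired path is higher order in A, so low C_A (CSTR or dilute feed) favours P.

29.9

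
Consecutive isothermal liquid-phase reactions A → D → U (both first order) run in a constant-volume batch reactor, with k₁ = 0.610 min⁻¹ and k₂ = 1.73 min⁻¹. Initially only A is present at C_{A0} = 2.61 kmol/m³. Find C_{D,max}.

At the optimum, C_{D,max}/C_{A0} = (k₁/k₂)^[k₂/(k₂−k₁)].
= (0.610/1.73)^(1.73/(1.73−0.610)) = (0.3526)^(1.545) = 0.1999.
C_{D,max} = 0.1999×2.61 = 0.522 kmol/m³.

0.522 kmol/m³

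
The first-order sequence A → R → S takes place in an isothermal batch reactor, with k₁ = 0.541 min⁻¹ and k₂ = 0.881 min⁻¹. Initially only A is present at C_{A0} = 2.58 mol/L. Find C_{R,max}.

Evaluating C_R at t_opt = ln(k₂/k₁)/(k₂−k₁) gives C_{R,max}/C_{A0} = (k₁/k₂)^[k₂/(k₂−k₁)].
= (0.541/0.881)^(0.881/(0.881−0.541)) = (0.6141)^(2.591) = 0.2826.
C_{R,max} = 0.2826×2.58 = 0.729 mol/L.

0.729 mol/L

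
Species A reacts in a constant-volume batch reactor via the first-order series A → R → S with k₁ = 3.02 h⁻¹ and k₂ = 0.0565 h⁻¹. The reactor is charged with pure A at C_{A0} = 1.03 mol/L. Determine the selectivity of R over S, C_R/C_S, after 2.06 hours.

9.74

For first-order series with pure A initially, C_R(t) = k₁C_{A0}/(k₂−k₁)·(e^(−k₁t) − e^(−k₂t)).
e^(−k₁t) = e^(−3.02×2.06) = e^(−6.221) = 0.001987; e^(−k₂t) = e^(−0.1164) = 0.8901.
C_R = 3.02×1.03/(0.0565−3.02) × (0.001987−0.8901) = (-1.050)×(-0.8881) = 0.9322 mol/L.
C_A = C_{A0}e^(−k₁t) = 0.002046 mol/L, so C_S = C_{A0}−C_A−C_R = 0.09573 mol/L; C_R/C_S = 9.74.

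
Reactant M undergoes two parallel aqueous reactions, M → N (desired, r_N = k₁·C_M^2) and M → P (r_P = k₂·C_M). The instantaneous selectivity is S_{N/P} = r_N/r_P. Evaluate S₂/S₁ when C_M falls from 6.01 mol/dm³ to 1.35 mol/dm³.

S_{N/P} = (k₁/k₂)·C_M, so S₂/S₁ = (C_{M,2}/C_{M,1}).
= 1.35/6.01 = 0.225.
Selectivity toward N falls as C_M falls — high-concentration operation is favoured.

0.225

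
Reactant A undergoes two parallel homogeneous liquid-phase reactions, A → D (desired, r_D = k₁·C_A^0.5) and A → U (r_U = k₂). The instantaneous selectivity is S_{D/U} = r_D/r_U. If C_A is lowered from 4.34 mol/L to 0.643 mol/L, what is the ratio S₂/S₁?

S_{D/U} = (k₁/k₂)·C_A^0.5, so S₂/S₁ = (C_{A,2}/C_{A,1})^0.5.
= (0.643/4.34)^0.5 = (0.1482)^0.5 = 0.385.

0.385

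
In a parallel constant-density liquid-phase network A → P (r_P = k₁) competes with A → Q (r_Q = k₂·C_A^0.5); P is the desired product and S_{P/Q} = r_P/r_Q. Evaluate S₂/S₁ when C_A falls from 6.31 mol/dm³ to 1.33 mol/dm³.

2.18

S_{P/Q} = (k₁/k₂)·C_A^-0.5, so S₂/S₁ = (C_{A,2}/C_{A,1})^-0.5.
= (1.33/6.31)^(-0.5) = (0.2108)^(-0.5) = 2.18.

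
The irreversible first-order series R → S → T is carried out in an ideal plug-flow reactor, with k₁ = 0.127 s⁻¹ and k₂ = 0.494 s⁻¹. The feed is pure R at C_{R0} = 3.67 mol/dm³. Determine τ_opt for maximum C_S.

3.70 s

The intermediate peaks when r₁ = r₂, i.e. k₁e^(−k₁τ) = k₂e^(−k₂τ), giving τ_opt = ln(k₂/k₁)/(k₂−k₁).
= ln(0.494/0.127)/(0.494−0.127) = ln(3.890)/0.3670 = 1.358/0.3670 = 3.70 s.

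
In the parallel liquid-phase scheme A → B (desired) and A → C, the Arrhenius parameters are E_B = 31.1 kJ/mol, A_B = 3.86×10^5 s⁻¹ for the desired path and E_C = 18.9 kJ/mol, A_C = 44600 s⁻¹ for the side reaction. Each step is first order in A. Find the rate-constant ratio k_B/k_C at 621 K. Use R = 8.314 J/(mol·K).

k_B/k_C = (A_B/A_C)·exp[−(E_B−E_C)/(RT)] = (A_B/A_C)·exp[(E_C−E_B)/(RT)].
(E_C−E_B)/(RT) = (18.9−31.1)×10³/(8.314×621) = -12200/5163 = -2.363.
k_B/k_C = (3.86×10^5/44600)·exp(-2.363) = 8.655 × 0.09414 = 0.815.

0.815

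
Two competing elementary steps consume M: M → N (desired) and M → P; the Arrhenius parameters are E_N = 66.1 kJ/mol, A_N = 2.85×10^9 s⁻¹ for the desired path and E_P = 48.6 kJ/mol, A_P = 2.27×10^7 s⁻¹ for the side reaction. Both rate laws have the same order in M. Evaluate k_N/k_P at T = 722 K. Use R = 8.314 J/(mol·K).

6.80

k_N/k_P = (A_N/A_P)·exp[−(E_N−E_P)/(RT)] = (A_N/A_P)·exp[(E_P−E_N)/(RT)].
(E_P−E_N)/(RT) = (48.6−66.1)×10³/(8.314×722) = -17500/6003 = -2.915.
k_N/k_P = (2.85×10^9/2.27×10^7)·exp(-2.915) = 125.6 × 0.05419 = 6.80.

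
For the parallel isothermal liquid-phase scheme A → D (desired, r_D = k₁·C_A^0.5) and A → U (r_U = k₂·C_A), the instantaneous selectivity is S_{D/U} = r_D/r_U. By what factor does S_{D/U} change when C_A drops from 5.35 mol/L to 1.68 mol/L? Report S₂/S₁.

1.78

S_{D/U} = (k₁/k₂)·C_A^-0.5, so S₂/S₁ = (C_{A,2}/C_{A,1})^-0.5.
= (1.68/5.35)^(-0.5) = (0.3140)^(-0.5) = 1.78.
Selectivity toward D rises as C_A falls — low-concentration operation is favoured.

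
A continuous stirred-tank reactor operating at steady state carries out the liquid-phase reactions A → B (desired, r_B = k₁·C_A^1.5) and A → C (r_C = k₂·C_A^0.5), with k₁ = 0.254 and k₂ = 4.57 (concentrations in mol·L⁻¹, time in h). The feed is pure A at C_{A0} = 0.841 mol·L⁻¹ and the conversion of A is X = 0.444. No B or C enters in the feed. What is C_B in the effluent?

0.00946 mol·L⁻¹

Exit C_A = C_{A0}(1−X) = 0.841×0.556 = 0.4676 mol·L⁻¹.
Rates in a CSTR are evaluated at the outlet concentration: r_B = 0.254×0.4676^1.5 = 0.08122, r_C = 4.57×0.4676^0.5 = 3.125.
Fraction of consumed A going to B: r_B/(r_B+r_C) = 0.02533.
C_B = 0.02533·C_{A0}·X = 0.02533×0.841×0.444 = 0.00946 mol·L⁻¹.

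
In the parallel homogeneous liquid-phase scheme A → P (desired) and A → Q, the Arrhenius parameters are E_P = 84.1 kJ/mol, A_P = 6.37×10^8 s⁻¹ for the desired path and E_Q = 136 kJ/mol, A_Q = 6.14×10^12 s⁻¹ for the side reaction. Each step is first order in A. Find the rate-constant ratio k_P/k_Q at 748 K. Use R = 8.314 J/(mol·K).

With equal orders, S_{P/Q} = k_P/k_Q = (A_P/A_Q)·exp[(E_Q−E_P)/(RT)].
(E_Q−E_P)/(RT) = (136−84.1)×10³/(8.314×748) = 51900/6219 = 8.346.
k_P/k_Q = (6.37×10^8/6.14×10^12)·exp(8.346) = 1.037×10^-4 × 4211 = 0.437.

0.437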